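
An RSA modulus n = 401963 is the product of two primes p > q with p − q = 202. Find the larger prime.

Since p = q + 202, we have 401963 = q(q + 202), so q² + 202q − 401963 = 0.
Discriminant: 202² + 4·401963 = 40804 + 1607852 = 1648656; √1648656 = 1284.
q = (−202 + 1284)/2 = 541, and p = q + 202 = 743.
Check: 541 · 743 = 401963.

743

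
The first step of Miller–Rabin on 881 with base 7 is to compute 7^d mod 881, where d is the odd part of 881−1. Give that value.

881 − 1 = 880 = 2^4 · 55, so d = 55.
7^1 ≡ 7 (mod 881)
7^2 ≡ 7^2 = 49 ≡ 49 (mod 881)
7^4 ≡ 49^2 = 2401 ≡ 639 (mod 881)
7^8 ≡ 639^2 = 408321 ≡ 418 (mod 881)
7^16 ≡ 418^2 = 174724 ≡ 286 (mod 881)
7^32 ≡ 286^2 = 81796 ≡ 744 (mod 881)
55 = 32 + 16 + 4 + 2 + 1 in binary powers of 2.
So 7^55 ≡ 744 · 286 · 639 · 49 · 7 ≡ 85 (mod 881).
Squaring chain: 85 → 177 → 494 → 880; reaches −1, so base 7 does not prove 881 composite.

85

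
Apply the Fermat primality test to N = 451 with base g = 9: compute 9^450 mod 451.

122

9^1 ≡ 9 (mod 451)
9^2 ≡ 9^2 = 81 ≡ 81 (mod 451)
9^4 ≡ 81^2 = 6561 ≡ 247 (mod 451)
9^8 ≡ 247^2 = 61009 ≡ 124 (mod 451)
9^16 ≡ 124^2 = 15376 ≡ 42 (mod 451)
9^32 ≡ 42^2 = 1764 ≡ 411 (mod 451)
9^64 ≡ 411^2 = 168921 ≡ 247 (mod 451)
9^128 ≡ 247^2 = 61009 ≡ 124 (mod 451)
9^256 ≡ 124^2 = 15376 ≡ 42 (mod 451)
450 = 256 + 128 + 64 + 2 in binary powers of 2.
So 9^450 ≡ 42 · 124 · 247 · 81 ≡ 122 (mod 451).
Since 122 ≠ 1, base 9 is a Fermat witness: 451 is composite.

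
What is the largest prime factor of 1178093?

89

1178093 = 7 · 168299
168299 = 31 · 5429
5429 = 61 · 89
89 is prime.
So 1178093 = 7 · 31 · 61 · 89; the largest prime factor is 89.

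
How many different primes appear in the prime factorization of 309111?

309111 = 3 · 103037
103037 = 11 · 9367
9367 = 17 · 551
551 = 19 · 29
309111 = 3 · 11 · 17 · 19 · 29, which has 5 distinct prime factors.

5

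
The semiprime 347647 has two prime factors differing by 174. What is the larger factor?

683

Since p = q + 174, we have 347647 = q(q + 174), so q² + 174q − 347647 = 0.
Discriminant: 174² + 4·347647 = 30276 + 1390588 = 1420864; √1420864 = 1192.
q = (−174 + 1192)/2 = 509, and p = q + 174 = 683.
Check: 509 · 683 = 347647.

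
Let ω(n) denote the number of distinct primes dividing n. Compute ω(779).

779 = 19 · 41
779 = 19 · 41, which has 2 distinct prime factors.

2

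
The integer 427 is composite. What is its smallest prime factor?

427 is odd.
Digit sum 13, not divisible by 3.
Ends in 7: not divisible by 5.
7: 427 = 7·61

7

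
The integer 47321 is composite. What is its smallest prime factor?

79

47321 is odd.
Digit sum 17, not divisible by 3.
Ends in 1: not divisible by 5.
7: 47321 = 7·6760 + 1
11: 47321 = 11·4301 + 10
13: 47321 = 13·3640 + 1
17: 47321 = 17·2783 + 10
19: 47321 = 19·2490 + 11
23: 47321 = 23·2057 + 10
29: 47321 = 29·1631 + 22
31: 47321 = 31·1526 + 15
37: 47321 = 37·1278 + 35
41: 47321 = 41·1154 + 7
43: 47321 = 43·1100 + 21
47: 47321 = 47·1006 + 39
53: 47321 = 53·892 + 45
59: 47321 = 59·802 + 3
61: 47321 = 61·775 + 46
67: 47321 = 67·706 + 19
71: 47321 = 71·666 + 35
73: 47321 = 73·648 + 17
79: 47321 = 79·599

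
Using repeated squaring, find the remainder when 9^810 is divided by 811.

9^1 ≡ 9 (mod 811)
9^2 ≡ 9^2 = 81 ≡ 81 (mod 811)
9^4 ≡ 81^2 = 6561 ≡ 73 (mod 811)
9^8 ≡ 73^2 = 5329 ≡ 463 (mod 811)
9^16 ≡ 463^2 = 214369 ≡ 265 (mod 811)
9^32 ≡ 265^2 = 70225 ≡ 479 (mod 811)
9^64 ≡ 479^2 = 229441 ≡ 739 (mod 811)
9^128 ≡ 739^2 = 546121 ≡ 318 (mod 811)
9^256 ≡ 318^2 = 101124 ≡ 560 (mod 811)
9^512 ≡ 560^2 = 313600 ≡ 554 (mod 811)
810 = 512 + 256 + 32 + 8 + 2 in binary powers of 2.
So 9^810 ≡ 554 · 560 · 479 · 463 · 81 ≡ 1 (mod 811).
Since the result is 1, base 9 gives no evidence that 811 is composite.

1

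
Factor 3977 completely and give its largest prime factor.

3977 = 41 · 97
97 is prime.
So 3977 = 41 · 97; the largest prime factor is 97.

97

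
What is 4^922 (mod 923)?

555

4^1 ≡ 4 (mod 923)
4^2 ≡ 4^2 = 16 ≡ 16 (mod 923)
4^4 ≡ 16^2 = 256 ≡ 256 (mod 923)
4^8 ≡ 256^2 = 65536 ≡ 3 (mod 923)
4^16 ≡ 3^2 = 9 ≡ 9 (mod 923)
4^32 ≡ 9^2 = 81 ≡ 81 (mod 923)
4^64 ≡ 81^2 = 6561 ≡ 100 (mod 923)
4^128 ≡ 100^2 = 10000 ≡ 770 (mod 923)
4^256 ≡ 770^2 = 592900 ≡ 334 (mod 923)
4^512 ≡ 334^2 = 111556 ≡ 796 (mod 923)
922 = 512 + 256 + 128 + 16 + 8 + 2 in binary powers of 2.
So 4^922 ≡ 796 · 334 · 770 · 9 · 3 · 16 ≡ 555 (mod 923).
Since 555 ≠ 1, base 4 is a Fermat witness: 923 is composite.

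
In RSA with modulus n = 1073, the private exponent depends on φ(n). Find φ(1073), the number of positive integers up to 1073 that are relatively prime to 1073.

Factor: 1073 = 29 · 37.
φ(1073) = (29−1) · (37−1) = 28 · 36 = 1008.

1008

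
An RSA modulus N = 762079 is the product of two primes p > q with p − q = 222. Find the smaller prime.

Since p = q + 222, we have 762079 = q(q + 222), so q² + 222q − 762079 = 0.
Discriminant: 222² + 4·762079 = 49284 + 3048316 = 3097600; √3097600 = 1760.
q = (−222 + 1760)/2 = 769, and p = q + 222 = 991.
Check: 769 · 991 = 762079.

769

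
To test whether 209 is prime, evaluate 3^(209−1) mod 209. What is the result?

16

3^1 ≡ 3 (mod 209)
3^2 ≡ 3^2 = 9 ≡ 9 (mod 209)
3^4 ≡ 9^2 = 81 ≡ 81 (mod 209)
3^8 ≡ 81^2 = 6561 ≡ 82 (mod 209)
3^16 ≡ 82^2 = 6724 ≡ 36 (mod 209)
3^32 ≡ 36^2 = 1296 ≡ 42 (mod 209)
3^64 ≡ 42^2 = 1764 ≡ 92 (mod 209)
3^128 ≡ 92^2 = 8464 ≡ 104 (mod 209)
208 = 128 + 64 + 16 in binary powers of 2.
So 3^208 ≡ 104 · 92 · 36 ≡ 16 (mod 209).
Since 16 ≠ 1, base 3 is a Fermat witness: 209 is composite.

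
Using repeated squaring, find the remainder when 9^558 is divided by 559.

274

9^1 ≡ 9 (mod 559)
9^2 ≡ 9^2 = 81 ≡ 81 (mod 559)
9^4 ≡ 81^2 = 6561 ≡ 412 (mod 559)
9^8 ≡ 412^2 = 169744 ≡ 367 (mod 559)
9^16 ≡ 367^2 = 134689 ≡ 529 (mod 559)
9^32 ≡ 529^2 = 279841 ≡ 341 (mod 559)
9^64 ≡ 341^2 = 116281 ≡ 9 (mod 559)
9^128 ≡ 9^2 = 81 ≡ 81 (mod 559)
9^256 ≡ 81^2 = 6561 ≡ 412 (mod 559)
9^512 ≡ 412^2 = 169744 ≡ 367 (mod 559)
558 = 512 + 32 + 8 + 4 + 2 in binary powers of 2.
So 9^558 ≡ 367 · 341 · 367 · 412 · 81 ≡ 274 (mod 559).
Since 274 ≠ 1, base 9 is a Fermat witness: 559 is composite.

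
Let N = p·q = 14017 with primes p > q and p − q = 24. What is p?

131

Since p = q + 24, we have 14017 = q(q + 24), so q² + 24q − 14017 = 0.
Discriminant: 24² + 4·14017 = 576 + 56068 = 56644; √56644 = 238.
q = (−24 + 238)/2 = 107, and p = q + 24 = 131.
Check: 107 · 131 = 14017.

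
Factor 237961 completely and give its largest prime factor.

83

237961 = 47 · 5063
5063 = 61 · 83
83 is prime.
So 237961 = 47 · 61 · 83; the largest prime factor is 83.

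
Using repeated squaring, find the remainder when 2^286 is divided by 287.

23

2^1 ≡ 2 (mod 287)
2^2 ≡ 2^2 = 4 ≡ 4 (mod 287)
2^4 ≡ 4^2 = 16 ≡ 16 (mod 287)
2^8 ≡ 16^2 = 256 ≡ 256 (mod 287)
2^16 ≡ 256^2 = 65536 ≡ 100 (mod 287)
2^32 ≡ 100^2 = 10000 ≡ 242 (mod 287)
2^64 ≡ 242^2 = 58564 ≡ 16 (mod 287)
2^128 ≡ 16^2 = 256 ≡ 256 (mod 287)
2^256 ≡ 256^2 = 65536 ≡ 100 (mod 287)
286 = 256 + 16 + 8 + 4 + 2 in binary powers of 2.
So 2^286 ≡ 100 · 100 · 256 · 16 · 4 ≡ 23 (mod 287).
Since 23 ≠ 1, base 2 is a Fermat witness: 287 is composite.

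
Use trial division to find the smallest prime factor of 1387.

19

1387 is odd.
Digit sum 19, not divisible by 3.
Ends in 7: not divisible by 5.
7: 1387 = 7·198 + 1
11: 1387 = 11·126 + 1
13: 1387 = 13·106 + 9
17: 1387 = 17·81 + 10
19: 1387 = 19·73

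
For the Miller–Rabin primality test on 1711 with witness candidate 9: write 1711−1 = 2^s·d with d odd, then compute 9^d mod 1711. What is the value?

1711 − 1 = 1710 = 2^1 · 855, so d = 855.
9^1 ≡ 9 (mod 1711)
9^2 ≡ 9^2 = 81 ≡ 81 (mod 1711)
9^4 ≡ 81^2 = 6561 ≡ 1428 (mod 1711)
9^8 ≡ 1428^2 = 2039184 ≡ 1383 (mod 1711)
9^16 ≡ 1383^2 = 1912689 ≡ 1502 (mod 1711)
9^32 ≡ 1502^2 = 2256004 ≡ 906 (mod 1711)
9^64 ≡ 906^2 = 820836 ≡ 1267 (mod 1711)
9^128 ≡ 1267^2 = 1605289 ≡ 371 (mod 1711)
9^256 ≡ 371^2 = 137641 ≡ 761 (mod 1711)
9^512 ≡ 761^2 = 579121 ≡ 803 (mod 1711)
855 = 512 + 256 + 64 + 16 + 4 + 2 + 1 in binary powers of 2.
So 9^855 ≡ 803 · 761 · 1267 · 1502 · 1428 · 81 · 9 ≡ 1082 (mod 1711).
Squaring chain: 1082; never reaches −1, so base 9 is a Miller–Rabin witness that 1711 is composite.

1082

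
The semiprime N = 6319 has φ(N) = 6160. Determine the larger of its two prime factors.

φ(n) = (p−1)(q−1) = n − (p+q) + 1, so p + q = 6319 − 6160 + 1 = 160.
p and q are the roots of t² − 160t + 6319 = 0.
Discriminant: 160² − 4·6319 = 25600 − 25276 = 324; √324 = 18.
q = (160 − 18)/2 = 71, p = (160 + 18)/2 = 89.
Check: 71 · 89 = 6319.

89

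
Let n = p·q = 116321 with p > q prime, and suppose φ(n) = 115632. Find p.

φ(n) = (p−1)(q−1) = n − (p+q) + 1, so p + q = 116321 − 115632 + 1 = 690.
p and q are the roots of t² − 690t + 116321 = 0.
Discriminant: 690² − 4·116321 = 476100 − 465284 = 10816; √10816 = 104.
q = (690 − 104)/2 = 293, p = (690 + 104)/2 = 397.
Check: 293 · 397 = 116321.

397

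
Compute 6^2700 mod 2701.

1

6^1 ≡ 6 (mod 2701)
6^2 ≡ 6^2 = 36 ≡ 36 (mod 2701)
6^4 ≡ 36^2 = 1296 ≡ 1296 (mod 2701)
6^8 ≡ 1296^2 = 1679616 ≡ 2295 (mod 2701)
6^16 ≡ 2295^2 = 5267025 ≡ 75 (mod 2701)
6^32 ≡ 75^2 = 5625 ≡ 223 (mod 2701)
6^64 ≡ 223^2 = 49729 ≡ 1111 (mod 2701)
6^128 ≡ 1111^2 = 1234321 ≡ 2665 (mod 2701)
6^256 ≡ 2665^2 = 7102225 ≡ 1296 (mod 2701)
6^512 ≡ 1296^2 = 1679616 ≡ 2295 (mod 2701)
6^1024 ≡ 2295^2 = 5267025 ≡ 75 (mod 2701)
6^2048 ≡ 75^2 = 5625 ≡ 223 (mod 2701)
2700 = 2048 + 512 + 128 + 8 + 4 in binary powers of 2.
So 6^2700 ≡ 223 · 2295 · 2665 · 2295 · 1296 ≡ 1 (mod 2701).
Since the result is 1, base 6 gives no evidence that 2701 is composite.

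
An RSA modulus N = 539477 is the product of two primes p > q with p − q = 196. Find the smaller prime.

643

Since p = q + 196, we have 539477 = q(q + 196), so q² + 196q − 539477 = 0.
Discriminant: 196² + 4·539477 = 38416 + 2157908 = 2196324; √2196324 = 1482.
q = (−196 + 1482)/2 = 643, and p = q + 196 = 839.
Check: 643 · 839 = 539477.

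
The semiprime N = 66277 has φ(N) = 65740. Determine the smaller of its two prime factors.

191

φ(n) = (p−1)(q−1) = n − (p+q) + 1, so p + q = 66277 − 65740 + 1 = 538.
p and q are the roots of t² − 538t + 66277 = 0.
Discriminant: 538² − 4·66277 = 289444 − 265108 = 24336; √24336 = 156.
q = (538 − 156)/2 = 191, p = (538 + 156)/2 = 347.
Check: 191 · 347 = 66277.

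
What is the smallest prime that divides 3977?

3977 is odd.
Digit sum 26, not divisible by 3.
Ends in 7: not divisible by 5.
7: 3977 = 7·568 + 1
11: 3977 = 11·361 + 6
13: 3977 = 13·305 + 12
17: 3977 = 17·233 + 16
19: 3977 = 19·209 + 6
23: 3977 = 23·172 + 21
29: 3977 = 29·137 + 4
31: 3977 = 31·128 + 9
37: 3977 = 37·107 + 18
41: 3977 = 41·97

41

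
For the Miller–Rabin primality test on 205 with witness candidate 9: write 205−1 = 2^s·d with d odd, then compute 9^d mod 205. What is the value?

205 − 1 = 204 = 2^2 · 51, so d = 51.
9^1 ≡ 9 (mod 205)
9^2 ≡ 9^2 = 81 ≡ 81 (mod 205)
9^4 ≡ 81^2 = 6561 ≡ 1 (mod 205)
9^8 ≡ 1^2 = 1 ≡ 1 (mod 205)
9^16 ≡ 1^2 = 1 ≡ 1 (mod 205)
9^32 ≡ 1^2 = 1 ≡ 1 (mod 205)
51 = 32 + 16 + 2 + 1 in binary powers of 2.
So 9^51 ≡ 1 · 1 · 81 · 9 ≡ 114 (mod 205).
Squaring chain: 114 → 81; never reaches −1, so base 9 is a Miller–Rabin witness that 205 is composite.

114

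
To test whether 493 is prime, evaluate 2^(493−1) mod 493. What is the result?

373

2^1 ≡ 2 (mod 493)
2^2 ≡ 2^2 = 4 ≡ 4 (mod 493)
2^4 ≡ 4^2 = 16 ≡ 16 (mod 493)
2^8 ≡ 16^2 = 256 ≡ 256 (mod 493)
2^16 ≡ 256^2 = 65536 ≡ 460 (mod 493)
2^32 ≡ 460^2 = 211600 ≡ 103 (mod 493)
2^64 ≡ 103^2 = 10609 ≡ 256 (mod 493)
2^128 ≡ 256^2 = 65536 ≡ 460 (mod 493)
2^256 ≡ 460^2 = 211600 ≡ 103 (mod 493)
492 = 256 + 128 + 64 + 32 + 8 + 4 in binary powers of 2.
So 2^492 ≡ 103 · 460 · 256 · 103 · 256 · 16 ≡ 373 (mod 493).
Since 373 ≠ 1, base 2 is a Fermat witness: 493 is composite.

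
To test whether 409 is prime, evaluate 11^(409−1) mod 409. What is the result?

11^1 ≡ 11 (mod 409)
11^2 ≡ 11^2 = 121 ≡ 121 (mod 409)
11^4 ≡ 121^2 = 14641 ≡ 326 (mod 409)
11^8 ≡ 326^2 = 106276 ≡ 345 (mod 409)
11^16 ≡ 345^2 = 119025 ≡ 6 (mod 409)
11^32 ≡ 6^2 = 36 ≡ 36 (mod 409)
11^64 ≡ 36^2 = 1296 ≡ 69 (mod 409)
11^128 ≡ 69^2 = 4761 ≡ 262 (mod 409)
11^256 ≡ 262^2 = 68644 ≡ 341 (mod 409)
408 = 256 + 128 + 16 + 8 in binary powers of 2.
So 11^408 ≡ 341 · 262 · 6 · 345 ≡ 1 (mod 409).
Since the result is 1, base 11 gives no evidence that 409 is composite.

1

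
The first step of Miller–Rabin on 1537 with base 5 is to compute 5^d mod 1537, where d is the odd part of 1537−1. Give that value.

125

1537 − 1 = 1536 = 2^9 · 3, so d = 3.
5^1 ≡ 5 (mod 1537)
5^2 ≡ 5^2 = 25 ≡ 25 (mod 1537)
3 = 2 + 1 in binary powers of 2.
So 5^3 ≡ 25 · 5 ≡ 125 (mod 1537).
Squaring chain: 125 → 255 → 471 → 513 → 342 → 152 → 49 → 864 → 1051; never reaches −1, so base 5 is a Miller–Rabin witness that 1537 is composite.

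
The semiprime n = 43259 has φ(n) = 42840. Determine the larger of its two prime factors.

239

φ(n) = (p−1)(q−1) = n − (p+q) + 1, so p + q = 43259 − 42840 + 1 = 420.
p and q are the roots of t² − 420t + 43259 = 0.
Discriminant: 420² − 4·43259 = 176400 − 173036 = 3364; √3364 = 58.
q = (420 − 58)/2 = 181, p = (420 + 58)/2 = 239.
Check: 181 · 239 = 43259.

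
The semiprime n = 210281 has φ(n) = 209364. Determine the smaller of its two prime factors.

439

φ(n) = (p−1)(q−1) = n − (p+q) + 1, so p + q = 210281 − 209364 + 1 = 918.
p and q are the roots of t² − 918t + 210281 = 0.
Discriminant: 918² − 4·210281 = 842724 − 841124 = 1600; √1600 = 40.
q = (918 − 40)/2 = 439, p = (918 + 40)/2 = 479.
Check: 439 · 479 = 210281.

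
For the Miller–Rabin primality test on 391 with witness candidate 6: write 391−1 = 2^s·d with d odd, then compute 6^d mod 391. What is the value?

391 − 1 = 390 = 2^1 · 195, so d = 195.
6^1 ≡ 6 (mod 391)
6^2 ≡ 6^2 = 36 ≡ 36 (mod 391)
6^4 ≡ 36^2 = 1296 ≡ 123 (mod 391)
6^8 ≡ 123^2 = 15129 ≡ 271 (mod 391)
6^16 ≡ 271^2 = 73441 ≡ 324 (mod 391)
6^32 ≡ 324^2 = 104976 ≡ 188 (mod 391)
6^64 ≡ 188^2 = 35344 ≡ 154 (mod 391)
6^128 ≡ 154^2 = 23716 ≡ 256 (mod 391)
195 = 128 + 64 + 2 + 1 in binary powers of 2.
So 6^195 ≡ 256 · 154 · 36 · 6 ≡ 386 (mod 391).
Squaring chain: 386; never reaches −1, so base 6 is a Miller–Rabin witness that 391 is composite.

386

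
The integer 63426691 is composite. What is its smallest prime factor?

63426691 is odd.
Digit sum 37, not divisible by 3.
Ends in 1: not divisible by 5.
7: 63426691 = 7·9060955 + 6
11: 63426691 = 11·5766062 + 9
13: 63426691 = 13·4878976 + 3
17: 63426691 = 17·3730981 + 14
19: 63426691 = 19·3338246 + 17
23: 63426691 = 23·2757682 + 5
29: 63426691 = 29·2187127 + 8
31: 63426691 = 31·2046022 + 9
37: 63426691 = 37·1714234 + 33
41: 63426691 = 41·1546992 + 19
43: 63426691 = 43·1475039 + 14
47: 63426691 = 47·1349504 + 3
53: 63426691 = 53·1196730 + 1
59: 63426691 = 59·1075028 + 39
61: 63426691 = 61·1039781 + 50
67: 63426691 = 67·946667 + 2
71: 63426691 = 71·893333 + 48
73: 63426691 = 73·868858 + 57
79: 63426691 = 79·802869 + 40
83: 63426691 = 83·764177

83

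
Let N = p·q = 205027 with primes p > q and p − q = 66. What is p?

Since p = q + 66, we have 205027 = q(q + 66), so q² + 66q − 205027 = 0.
Discriminant: 66² + 4·205027 = 4356 + 820108 = 824464; √824464 = 908.
q = (−66 + 908)/2 = 421, and p = q + 66 = 487.
Check: 421 · 487 = 205027.

487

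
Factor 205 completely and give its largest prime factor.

41

205 = 5 · 41
41 is prime.
So 205 = 5 · 41; the largest prime factor is 41.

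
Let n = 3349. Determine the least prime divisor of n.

17

3349 is odd.
Digit sum 19, not divisible by 3.
Ends in 9: not divisible by 5.
7: 3349 = 7·478 + 3
11: 3349 = 11·304 + 5
13: 3349 = 13·257 + 8
17: 3349 = 17·197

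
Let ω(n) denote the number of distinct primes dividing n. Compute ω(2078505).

2078505 = 3^2 · 230945
230945 = 5 · 46189
46189 = 11 · 4199
4199 = 13 · 323
323 = 17 · 19
2078505 = 3^2 · 5 · 11 · 13 · 17 · 19, which has 6 distinct prime factors.

6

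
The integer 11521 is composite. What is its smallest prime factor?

41

11521 is odd.
Digit sum 10, not divisible by 3.
Ends in 1: not divisible by 5.
7: 11521 = 7·1645 + 6
11: 11521 = 11·1047 + 4
13: 11521 = 13·886 + 3
17: 11521 = 17·677 + 12
19: 11521 = 19·606 + 7
23: 11521 = 23·500 + 21
29: 11521 = 29·397 + 8
31: 11521 = 31·371 + 20
37: 11521 = 37·311 + 14
41: 11521 = 41·281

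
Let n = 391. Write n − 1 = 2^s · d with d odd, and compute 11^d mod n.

391 − 1 = 390 = 2^1 · 195, so d = 195.
11^1 ≡ 11 (mod 391)
11^2 ≡ 11^2 = 121 ≡ 121 (mod 391)
11^4 ≡ 121^2 = 14641 ≡ 174 (mod 391)
11^8 ≡ 174^2 = 30276 ≡ 169 (mod 391)
11^16 ≡ 169^2 = 28561 ≡ 18 (mod 391)
11^32 ≡ 18^2 = 324 ≡ 324 (mod 391)
11^64 ≡ 324^2 = 104976 ≡ 188 (mod 391)
11^128 ≡ 188^2 = 35344 ≡ 154 (mod 391)
195 = 128 + 64 + 2 + 1 in binary powers of 2.
So 11^195 ≡ 154 · 188 · 121 · 11 ≡ 107 (mod 391).
Squaring chain: 107; never reaches −1, so base 11 is a Miller–Rabin witness that 391 is composite.

107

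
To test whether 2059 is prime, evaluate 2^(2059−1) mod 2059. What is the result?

2^1 ≡ 2 (mod 2059)
2^2 ≡ 2^2 = 4 ≡ 4 (mod 2059)
2^4 ≡ 4^2 = 16 ≡ 16 (mod 2059)
2^8 ≡ 16^2 = 256 ≡ 256 (mod 2059)
2^16 ≡ 256^2 = 65536 ≡ 1707 (mod 2059)
2^32 ≡ 1707^2 = 2913849 ≡ 364 (mod 2059)
2^64 ≡ 364^2 = 132496 ≡ 720 (mod 2059)
2^128 ≡ 720^2 = 518400 ≡ 1591 (mod 2059)
2^256 ≡ 1591^2 = 2531281 ≡ 770 (mod 2059)
2^512 ≡ 770^2 = 592900 ≡ 1967 (mod 2059)
2^1024 ≡ 1967^2 = 3869089 ≡ 228 (mod 2059)
2^2048 ≡ 228^2 = 51984 ≡ 509 (mod 2059)
2058 = 2048 + 8 + 2 in binary powers of 2.
So 2^2058 ≡ 509 · 256 · 4 ≡ 289 (mod 2059).
Since 289 ≠ 1, base 2 is a Fermat witness: 2059 is composite.

289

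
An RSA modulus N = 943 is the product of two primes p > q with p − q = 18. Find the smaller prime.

23

Since p = q + 18, we have 943 = q(q + 18), so q² + 18q − 943 = 0.
Discriminant: 18² + 4·943 = 324 + 3772 = 4096; √4096 = 64.
q = (−18 + 64)/2 = 23, and p = q + 18 = 41.
Check: 23 · 41 = 943.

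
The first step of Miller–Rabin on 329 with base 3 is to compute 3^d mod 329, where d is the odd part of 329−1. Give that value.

194

329 − 1 = 328 = 2^3 · 41, so d = 41.
3^1 ≡ 3 (mod 329)
3^2 ≡ 3^2 = 9 ≡ 9 (mod 329)
3^4 ≡ 9^2 = 81 ≡ 81 (mod 329)
3^8 ≡ 81^2 = 6561 ≡ 310 (mod 329)
3^16 ≡ 310^2 = 96100 ≡ 32 (mod 329)
3^32 ≡ 32^2 = 1024 ≡ 37 (mod 329)
41 = 32 + 8 + 1 in binary powers of 2.
So 3^41 ≡ 37 · 310 · 3 ≡ 194 (mod 329).
Squaring chain: 194 → 130 → 121; never reaches −1, so base 3 is a Miller–Rabin witness that 329 is composite.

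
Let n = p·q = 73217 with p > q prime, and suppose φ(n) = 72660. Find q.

211

φ(n) = (p−1)(q−1) = n − (p+q) + 1, so p + q = 73217 − 72660 + 1 = 558.
p and q are the roots of t² − 558t + 73217 = 0.
Discriminant: 558² − 4·73217 = 311364 − 292868 = 18496; √18496 = 136.
q = (558 − 136)/2 = 211, p = (558 + 136)/2 = 347.
Check: 211 · 347 = 73217.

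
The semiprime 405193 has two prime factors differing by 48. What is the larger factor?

Since p = q + 48, we have 405193 = q(q + 48), so q² + 48q − 405193 = 0.
Discriminant: 48² + 4·405193 = 2304 + 1620772 = 1623076; √1623076 = 1274.
q = (−48 + 1274)/2 = 613, and p = q + 48 = 661.
Check: 613 · 661 = 405193.

661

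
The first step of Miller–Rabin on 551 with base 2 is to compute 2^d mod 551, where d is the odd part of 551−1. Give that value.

184

551 − 1 = 550 = 2^1 · 275, so d = 275.
2^1 ≡ 2 (mod 551)
2^2 ≡ 2^2 = 4 ≡ 4 (mod 551)
2^4 ≡ 4^2 = 16 ≡ 16 (mod 551)
2^8 ≡ 16^2 = 256 ≡ 256 (mod 551)
2^16 ≡ 256^2 = 65536 ≡ 518 (mod 551)
2^32 ≡ 518^2 = 268324 ≡ 538 (mod 551)
2^64 ≡ 538^2 = 289444 ≡ 169 (mod 551)
2^128 ≡ 169^2 = 28561 ≡ 460 (mod 551)
2^256 ≡ 460^2 = 211600 ≡ 16 (mod 551)
275 = 256 + 16 + 2 + 1 in binary powers of 2.
So 2^275 ≡ 16 · 518 · 4 · 2 ≡ 184 (mod 551).
Squaring chain: 184; never reaches −1, so base 2 is a Miller–Rabin witness that 551 is composite.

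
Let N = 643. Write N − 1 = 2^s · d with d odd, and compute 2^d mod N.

643 − 1 = 642 = 2^1 · 321, so d = 321.
2^1 ≡ 2 (mod 643)
2^2 ≡ 2^2 = 4 ≡ 4 (mod 643)
2^4 ≡ 4^2 = 16 ≡ 16 (mod 643)
2^8 ≡ 16^2 = 256 ≡ 256 (mod 643)
2^16 ≡ 256^2 = 65536 ≡ 593 (mod 643)
2^32 ≡ 593^2 = 351649 ≡ 571 (mod 643)
2^64 ≡ 571^2 = 326041 ≡ 40 (mod 643)
2^128 ≡ 40^2 = 1600 ≡ 314 (mod 643)
2^256 ≡ 314^2 = 98596 ≡ 217 (mod 643)
321 = 256 + 64 + 1 in binary powers of 2.
So 2^321 ≡ 217 · 40 · 2 ≡ 642 (mod 643).
Since 2^d ≡ 642 (mod 643), base 2 does not prove 643 composite.

642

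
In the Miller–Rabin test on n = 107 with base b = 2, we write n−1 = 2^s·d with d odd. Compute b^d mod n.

107 − 1 = 106 = 2^1 · 53, so d = 53.
2^1 ≡ 2 (mod 107)
2^2 ≡ 2^2 = 4 ≡ 4 (mod 107)
2^4 ≡ 4^2 = 16 ≡ 16 (mod 107)
2^8 ≡ 16^2 = 256 ≡ 42 (mod 107)
2^16 ≡ 42^2 = 1764 ≡ 52 (mod 107)
2^32 ≡ 52^2 = 2704 ≡ 29 (mod 107)
53 = 32 + 16 + 4 + 1 in binary powers of 2.
So 2^53 ≡ 29 · 52 · 16 · 2 ≡ 106 (mod 107).
Since 2^d ≡ 106 (mod 107), base 2 does not prove 107 composite.

106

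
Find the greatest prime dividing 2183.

59

2183 = 37 · 59
59 is prime.
So 2183 = 37 · 59; the largest prime factor is 59.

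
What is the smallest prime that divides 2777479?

2777479 is odd.
Digit sum 43, not divisible by 3.
Ends in 9: not divisible by 5.
7: 2777479 = 7·396782 + 5
11: 2777479 = 11·252498 + 1
13: 2777479 = 13·213652 + 3
17: 2777479 = 17·163381 + 2
19: 2777479 = 19·146183 + 2
23: 2777479 = 23·120759 + 22
29: 2777479 = 29·95775 + 4
31: 2777479 = 31·89596 + 3
37: 2777479 = 37·75067

37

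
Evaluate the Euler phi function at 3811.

Factor: 3811 = 37 · 103.
φ(3811) = (37−1) · (103−1) = 36 · 102 = 3672.

3672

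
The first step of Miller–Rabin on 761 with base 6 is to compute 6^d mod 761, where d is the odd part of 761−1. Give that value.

761 − 1 = 760 = 2^3 · 95, so d = 95.
6^1 ≡ 6 (mod 761)
6^2 ≡ 6^2 = 36 ≡ 36 (mod 761)
6^4 ≡ 36^2 = 1296 ≡ 535 (mod 761)
6^8 ≡ 535^2 = 286225 ≡ 89 (mod 761)
6^16 ≡ 89^2 = 7921 ≡ 311 (mod 761)
6^32 ≡ 311^2 = 96721 ≡ 74 (mod 761)
6^64 ≡ 74^2 = 5476 ≡ 149 (mod 761)
95 = 64 + 16 + 8 + 4 + 2 + 1 in binary powers of 2.
So 6^95 ≡ 149 · 311 · 89 · 535 · 36 · 6 ≡ 62 (mod 761).
Squaring chain: 62 → 39 → 760; reaches −1, so base 6 does not prove 761 composite.

62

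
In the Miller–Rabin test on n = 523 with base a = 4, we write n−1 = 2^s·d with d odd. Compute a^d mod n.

523 − 1 = 522 = 2^1 · 261, so d = 261.
4^1 ≡ 4 (mod 523)
4^2 ≡ 4^2 = 16 ≡ 16 (mod 523)
4^4 ≡ 16^2 = 256 ≡ 256 (mod 523)
4^8 ≡ 256^2 = 65536 ≡ 161 (mod 523)
4^16 ≡ 161^2 = 25921 ≡ 294 (mod 523)
4^32 ≡ 294^2 = 86436 ≡ 141 (mod 523)
4^64 ≡ 141^2 = 19881 ≡ 7 (mod 523)
4^128 ≡ 7^2 = 49 ≡ 49 (mod 523)
4^256 ≡ 49^2 = 2401 ≡ 309 (mod 523)
261 = 256 + 4 + 1 in binary powers of 2.
So 4^261 ≡ 309 · 256 · 4 ≡ 1 (mod 523).
Since 4^d ≡ 1 (mod 523), base 4 does not prove 523 composite.

1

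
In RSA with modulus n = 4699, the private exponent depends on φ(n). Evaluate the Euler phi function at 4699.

Factor: 4699 = 37 · 127.
φ(4699) = (37−1) · (127−1) = 36 · 126 = 4536.

4536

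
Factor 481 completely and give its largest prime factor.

37

481 = 13 · 37
37 is prime.
So 481 = 13 · 37; the largest prime factor is 37.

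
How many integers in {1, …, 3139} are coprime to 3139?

Factor: 3139 = 43 · 73.
φ(3139) = (43−1) · (73−1) = 42 · 72 = 3024.

3024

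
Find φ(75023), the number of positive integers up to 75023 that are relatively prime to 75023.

Factor: 75023 = 13 · 29 · 199.
φ(75023) = (13−1) · (29−1) · (199−1) = 12 · 28 · 198 = 66528.

66528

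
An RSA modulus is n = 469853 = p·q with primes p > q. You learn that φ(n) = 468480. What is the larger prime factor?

φ(n) = (p−1)(q−1) = n − (p+q) + 1, so p + q = 469853 − 468480 + 1 = 1374.
p and q are the roots of t² − 1374t + 469853 = 0.
Discriminant: 1374² − 4·469853 = 1887876 − 1879412 = 8464; √8464 = 92.
q = (1374 − 92)/2 = 641, p = (1374 + 92)/2 = 733.
Check: 641 · 733 = 469853.

733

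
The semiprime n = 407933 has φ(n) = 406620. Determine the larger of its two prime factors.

φ(n) = (p−1)(q−1) = n − (p+q) + 1, so p + q = 407933 − 406620 + 1 = 1314.
p and q are the roots of t² − 1314t + 407933 = 0.
Discriminant: 1314² − 4·407933 = 1726596 − 1631732 = 94864; √94864 = 308.
q = (1314 − 308)/2 = 503, p = (1314 + 308)/2 = 811.
Check: 503 · 811 = 407933.

811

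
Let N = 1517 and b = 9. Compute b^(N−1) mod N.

9^1 ≡ 9 (mod 1517)
9^2 ≡ 9^2 = 81 ≡ 81 (mod 1517)
9^4 ≡ 81^2 = 6561 ≡ 493 (mod 1517)
9^8 ≡ 493^2 = 243049 ≡ 329 (mod 1517)
9^16 ≡ 329^2 = 108241 ≡ 534 (mod 1517)
9^32 ≡ 534^2 = 285156 ≡ 1477 (mod 1517)
9^64 ≡ 1477^2 = 2181529 ≡ 83 (mod 1517)
9^128 ≡ 83^2 = 6889 ≡ 821 (mod 1517)
9^256 ≡ 821^2 = 674041 ≡ 493 (mod 1517)
9^512 ≡ 493^2 = 243049 ≡ 329 (mod 1517)
9^1024 ≡ 329^2 = 108241 ≡ 534 (mod 1517)
1516 = 1024 + 256 + 128 + 64 + 32 + 8 + 4 in binary powers of 2.
So 9^1516 ≡ 534 · 493 · 821 · 83 · 1477 · 329 · 493 ≡ 493 (mod 1517).
Since 493 ≠ 1, base 9 is a Fermat witness: 1517 is composite.

493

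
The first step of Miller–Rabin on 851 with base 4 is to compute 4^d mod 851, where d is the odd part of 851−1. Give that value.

851 − 1 = 850 = 2^1 · 425, so d = 425.
4^1 ≡ 4 (mod 851)
4^2 ≡ 4^2 = 16 ≡ 16 (mod 851)
4^4 ≡ 16^2 = 256 ≡ 256 (mod 851)
4^8 ≡ 256^2 = 65536 ≡ 9 (mod 851)
4^16 ≡ 9^2 = 81 ≡ 81 (mod 851)
4^32 ≡ 81^2 = 6561 ≡ 604 (mod 851)
4^64 ≡ 604^2 = 364816 ≡ 588 (mod 851)
4^128 ≡ 588^2 = 345744 ≡ 238 (mod 851)
4^256 ≡ 238^2 = 56644 ≡ 478 (mod 851)
425 = 256 + 128 + 32 + 8 + 1 in binary powers of 2.
So 4^425 ≡ 478 · 238 · 604 · 9 · 4 ≡ 169 (mod 851).
Squaring chain: 169; never reaches −1, so base 4 is a Miller–Rabin witness that 851 is composite.

169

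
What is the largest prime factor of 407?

407 = 11 · 37
37 is prime.
So 407 = 11 · 37; the largest prime factor is 37.

37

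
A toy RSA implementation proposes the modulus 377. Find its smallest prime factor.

13

377 is odd.
Digit sum 17, not divisible by 3.
Ends in 7: not divisible by 5.
7: 377 = 7·53 + 6
11: 377 = 11·34 + 3
13: 377 = 13·29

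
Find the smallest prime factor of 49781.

67

49781 is odd.
Digit sum 29, not divisible by 3.
Ends in 1: not divisible by 5.
7: 49781 = 7·7111 + 4
11: 49781 = 11·4525 + 6
13: 49781 = 13·3829 + 4
17: 49781 = 17·2928 + 5
19: 49781 = 19·2620 + 1
23: 49781 = 23·2164 + 9
29: 49781 = 29·1716 + 17
31: 49781 = 31·1605 + 26
37: 49781 = 37·1345 + 16
41: 49781 = 41·1214 + 7
43: 49781 = 43·1157 + 30
47: 49781 = 47·1059 + 8
53: 49781 = 53·939 + 14
59: 49781 = 59·843 + 44
61: 49781 = 61·816 + 5
67: 49781 = 67·743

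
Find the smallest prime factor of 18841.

18841 is odd.
Digit sum 22, not divisible by 3.
Ends in 1: not divisible by 5.
7: 18841 = 7·2691 + 4
11: 18841 = 11·1712 + 9
13: 18841 = 13·1449 + 4
17: 18841 = 17·1108 + 5
19: 18841 = 19·991 + 12
23: 18841 = 23·819 + 4
29: 18841 = 29·649 + 20
31: 18841 = 31·607 + 24
37: 18841 = 37·509 + 8
41: 18841 = 41·459 + 22
43: 18841 = 43·438 + 7
47: 18841 = 47·400 + 41
53: 18841 = 53·355 + 26
59: 18841 = 59·319 + 20
61: 18841 = 61·308 + 53
67: 18841 = 67·281 + 14
71: 18841 = 71·265 + 26
73: 18841 = 73·258 + 7
79: 18841 = 79·238 + 39
83: 18841 = 83·227

83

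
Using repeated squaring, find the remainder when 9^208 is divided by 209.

9^1 ≡ 9 (mod 209)
9^2 ≡ 9^2 = 81 ≡ 81 (mod 209)
9^4 ≡ 81^2 = 6561 ≡ 82 (mod 209)
9^8 ≡ 82^2 = 6724 ≡ 36 (mod 209)
9^16 ≡ 36^2 = 1296 ≡ 42 (mod 209)
9^32 ≡ 42^2 = 1764 ≡ 92 (mod 209)
9^64 ≡ 92^2 = 8464 ≡ 104 (mod 209)
9^128 ≡ 104^2 = 10816 ≡ 157 (mod 209)
208 = 128 + 64 + 16 in binary powers of 2.
So 9^208 ≡ 157 · 104 · 42 ≡ 47 (mod 209).
Since 47 ≠ 1, base 9 is a Fermat witness: 209 is composite.

47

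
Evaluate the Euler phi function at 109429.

99840

Factor: 109429 = 17 · 41 · 157.
φ(109429) = (17−1) · (41−1) · (157−1) = 16 · 40 · 156 = 99840.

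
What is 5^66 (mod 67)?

5^1 ≡ 5 (mod 67)
5^2 ≡ 5^2 = 25 ≡ 25 (mod 67)
5^4 ≡ 25^2 = 625 ≡ 22 (mod 67)
5^8 ≡ 22^2 = 484 ≡ 15 (mod 67)
5^16 ≡ 15^2 = 225 ≡ 24 (mod 67)
5^32 ≡ 24^2 = 576 ≡ 40 (mod 67)
5^64 ≡ 40^2 = 1600 ≡ 59 (mod 67)
66 = 64 + 2 in binary powers of 2.
So 5^66 ≡ 59 · 25 ≡ 1 (mod 67).
Since the result is 1, base 5 gives no evidence that 67 is composite.

1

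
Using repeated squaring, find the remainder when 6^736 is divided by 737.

6^1 ≡ 6 (mod 737)
6^2 ≡ 6^2 = 36 ≡ 36 (mod 737)
6^4 ≡ 36^2 = 1296 ≡ 559 (mod 737)
6^8 ≡ 559^2 = 312481 ≡ 730 (mod 737)
6^16 ≡ 730^2 = 532900 ≡ 49 (mod 737)
6^32 ≡ 49^2 = 2401 ≡ 190 (mod 737)
6^64 ≡ 190^2 = 36100 ≡ 724 (mod 737)
6^128 ≡ 724^2 = 524176 ≡ 169 (mod 737)
6^256 ≡ 169^2 = 28561 ≡ 555 (mod 737)
6^512 ≡ 555^2 = 308025 ≡ 696 (mod 737)
736 = 512 + 128 + 64 + 32 in binary powers of 2.
So 6^736 ≡ 696 · 169 · 724 · 190 ≡ 16 (mod 737).
Since 16 ≠ 1, base 6 is a Fermat witness: 737 is composite.

16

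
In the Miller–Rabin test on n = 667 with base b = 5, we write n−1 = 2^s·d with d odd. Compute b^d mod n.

667 − 1 = 666 = 2^1 · 333, so d = 333.
5^1 ≡ 5 (mod 667)
5^2 ≡ 5^2 = 25 ≡ 25 (mod 667)
5^4 ≡ 25^2 = 625 ≡ 625 (mod 667)
5^8 ≡ 625^2 = 390625 ≡ 430 (mod 667)
5^16 ≡ 430^2 = 184900 ≡ 141 (mod 667)
5^32 ≡ 141^2 = 19881 ≡ 538 (mod 667)
5^64 ≡ 538^2 = 289444 ≡ 633 (mod 667)
5^128 ≡ 633^2 = 400689 ≡ 489 (mod 667)
5^256 ≡ 489^2 = 239121 ≡ 335 (mod 667)
333 = 256 + 64 + 8 + 4 + 1 in binary powers of 2.
So 5^333 ≡ 335 · 633 · 430 · 625 · 5 ≡ 332 (mod 667).
Squaring chain: 332; never reaches −1, so base 5 is a Miller–Rabin witness that 667 is composite.

332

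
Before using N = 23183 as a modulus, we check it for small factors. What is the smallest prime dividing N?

97

23183 is odd.
Digit sum 17, not divisible by 3.
Ends in 3: not divisible by 5.
7: 23183 = 7·3311 + 6
11: 23183 = 11·2107 + 6
13: 23183 = 13·1783 + 4
17: 23183 = 17·1363 + 12
19: 23183 = 19·1220 + 3
23: 23183 = 23·1007 + 22
29: 23183 = 29·799 + 12
31: 23183 = 31·747 + 26
37: 23183 = 37·626 + 21
41: 23183 = 41·565 + 18
43: 23183 = 43·539 + 6
47: 23183 = 47·493 + 12
53: 23183 = 53·437 + 22
59: 23183 = 59·392 + 55
61: 23183 = 61·380 + 3
67: 23183 = 67·346 + 1
71: 23183 = 71·326 + 37
73: 23183 = 73·317 + 42
79: 23183 = 79·293 + 36
83: 23183 = 83·279 + 26
89: 23183 = 89·260 + 43
97: 23183 = 97·239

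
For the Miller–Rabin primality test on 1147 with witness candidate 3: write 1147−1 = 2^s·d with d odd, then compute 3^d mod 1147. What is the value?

492

1147 − 1 = 1146 = 2^1 · 573, so d = 573.
3^1 ≡ 3 (mod 1147)
3^2 ≡ 3^2 = 9 ≡ 9 (mod 1147)
3^4 ≡ 9^2 = 81 ≡ 81 (mod 1147)
3^8 ≡ 81^2 = 6561 ≡ 826 (mod 1147)
3^16 ≡ 826^2 = 682276 ≡ 958 (mod 1147)
3^32 ≡ 958^2 = 917764 ≡ 164 (mod 1147)
3^64 ≡ 164^2 = 26896 ≡ 515 (mod 1147)
3^128 ≡ 515^2 = 265225 ≡ 268 (mod 1147)
3^256 ≡ 268^2 = 71824 ≡ 710 (mod 1147)
3^512 ≡ 710^2 = 504100 ≡ 567 (mod 1147)
573 = 512 + 32 + 16 + 8 + 4 + 1 in binary powers of 2.
So 3^573 ≡ 567 · 164 · 958 · 826 · 81 · 3 ≡ 492 (mod 1147).
Squaring chain: 492; never reaches −1, so base 3 is a Miller–Rabin witness that 1147 is composite.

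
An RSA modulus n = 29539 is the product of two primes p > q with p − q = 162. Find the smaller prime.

109

Since p = q + 162, we have 29539 = q(q + 162), so q² + 162q − 29539 = 0.
Discriminant: 162² + 4·29539 = 26244 + 118156 = 144400; √144400 = 380.
q = (−162 + 380)/2 = 109, and p = q + 162 = 271.
Check: 109 · 271 = 29539.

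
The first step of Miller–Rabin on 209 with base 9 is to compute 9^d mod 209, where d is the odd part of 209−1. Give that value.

25

209 − 1 = 208 = 2^4 · 13, so d = 13.
9^1 ≡ 9 (mod 209)
9^2 ≡ 9^2 = 81 ≡ 81 (mod 209)
9^4 ≡ 81^2 = 6561 ≡ 82 (mod 209)
9^8 ≡ 82^2 = 6724 ≡ 36 (mod 209)
13 = 8 + 4 + 1 in binary powers of 2.
So 9^13 ≡ 36 · 82 · 9 ≡ 25 (mod 209).
Squaring chain: 25 → 207 → 4 → 16; never reaches −1, so base 9 is a Miller–Rabin witness that 209 is composite.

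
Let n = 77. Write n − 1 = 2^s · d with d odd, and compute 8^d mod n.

77 − 1 = 76 = 2^2 · 19, so d = 19.
8^1 ≡ 8 (mod 77)
8^2 ≡ 8^2 = 64 ≡ 64 (mod 77)
8^4 ≡ 64^2 = 4096 ≡ 15 (mod 77)
8^8 ≡ 15^2 = 225 ≡ 71 (mod 77)
8^16 ≡ 71^2 = 5041 ≡ 36 (mod 77)
19 = 16 + 2 + 1 in binary powers of 2.
So 8^19 ≡ 36 · 64 · 8 ≡ 29 (mod 77).
Squaring chain: 29 → 71; never reaches −1, so base 8 is a Miller–Rabin witness that 77 is composite.

29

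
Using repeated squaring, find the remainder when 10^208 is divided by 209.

199

10^1 ≡ 10 (mod 209)
10^2 ≡ 10^2 = 100 ≡ 100 (mod 209)
10^4 ≡ 100^2 = 10000 ≡ 177 (mod 209)
10^8 ≡ 177^2 = 31329 ≡ 188 (mod 209)
10^16 ≡ 188^2 = 35344 ≡ 23 (mod 209)
10^32 ≡ 23^2 = 529 ≡ 111 (mod 209)
10^64 ≡ 111^2 = 12321 ≡ 199 (mod 209)
10^128 ≡ 199^2 = 39601 ≡ 100 (mod 209)
208 = 128 + 64 + 16 in binary powers of 2.
So 10^208 ≡ 100 · 199 · 23 ≡ 199 (mod 209).
Since 199 ≠ 1, base 10 is a Fermat witness: 209 is composite.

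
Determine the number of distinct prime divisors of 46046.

46046 = 2 · 23023
23023 = 7 · 3289
3289 = 11 · 299
299 = 13 · 23
46046 = 2 · 7 · 11 · 13 · 23, which has 5 distinct prime factors.

5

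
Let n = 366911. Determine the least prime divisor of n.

366911 is odd.
Digit sum 26, not divisible by 3.
Ends in 1: not divisible by 5.
7: 366911 = 7·52415 + 6
11: 366911 = 11·33355 + 6
13: 366911 = 13·28223 + 12
17: 366911 = 17·21583

17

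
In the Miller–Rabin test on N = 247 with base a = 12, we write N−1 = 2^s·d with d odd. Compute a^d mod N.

246

247 − 1 = 246 = 2^1 · 123, so d = 123.
12^1 ≡ 12 (mod 247)
12^2 ≡ 12^2 = 144 ≡ 144 (mod 247)
12^4 ≡ 144^2 = 20736 ≡ 235 (mod 247)
12^8 ≡ 235^2 = 55225 ≡ 144 (mod 247)
12^16 ≡ 144^2 = 20736 ≡ 235 (mod 247)
12^32 ≡ 235^2 = 55225 ≡ 144 (mod 247)
12^64 ≡ 144^2 = 20736 ≡ 235 (mod 247)
123 = 64 + 32 + 16 + 8 + 2 + 1 in binary powers of 2.
So 12^123 ≡ 235 · 144 · 235 · 144 · 144 · 12 ≡ 246 (mod 247).
Since 12^d ≡ 246 (mod 247), base 12 does not prove 247 composite.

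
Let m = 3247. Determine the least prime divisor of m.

17

3247 is odd.
Digit sum 16, not divisible by 3.
Ends in 7: not divisible by 5.
7: 3247 = 7·463 + 6
11: 3247 = 11·295 + 2
13: 3247 = 13·249 + 10
17: 3247 = 17·191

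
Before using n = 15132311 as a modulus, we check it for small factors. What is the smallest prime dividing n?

15132311 is odd.
Digit sum 17, not divisible by 3.
Ends in 1: not divisible by 5.
7: 15132311 = 7·2161758 + 5
11: 15132311 = 11·1375664 + 7
13: 15132311 = 13·1164023 + 12
17: 15132311 = 17·890135 + 16
19: 15132311 = 19·796437 + 8
23: 15132311 = 23·657926 + 13
29: 15132311 = 29·521803 + 24
31: 15132311 = 31·488139 + 2
37: 15132311 = 37·408981 + 14
41: 15132311 = 41·369080 + 31
43: 15132311 = 43·351914 + 9
47: 15132311 = 47·321964 + 3
53: 15132311 = 53·285515 + 16
59: 15132311 = 59·256479 + 50
61: 15132311 = 61·248070 + 41
67: 15132311 = 67·225855 + 26
71: 15132311 = 71·213131 + 10
73: 15132311 = 73·207291 + 68
79: 15132311 = 79·191548 + 19
83: 15132311 = 83·182317

83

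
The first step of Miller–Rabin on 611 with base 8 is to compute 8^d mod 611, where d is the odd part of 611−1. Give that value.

611 − 1 = 610 = 2^1 · 305, so d = 305.
8^1 ≡ 8 (mod 611)
8^2 ≡ 8^2 = 64 ≡ 64 (mod 611)
8^4 ≡ 64^2 = 4096 ≡ 430 (mod 611)
8^8 ≡ 430^2 = 184900 ≡ 378 (mod 611)
8^16 ≡ 378^2 = 142884 ≡ 521 (mod 611)
8^32 ≡ 521^2 = 271441 ≡ 157 (mod 611)
8^64 ≡ 157^2 = 24649 ≡ 209 (mod 611)
8^128 ≡ 209^2 = 43681 ≡ 300 (mod 611)
8^256 ≡ 300^2 = 90000 ≡ 183 (mod 611)
305 = 256 + 32 + 16 + 1 in binary powers of 2.
So 8^305 ≡ 183 · 157 · 521 · 8 ≡ 307 (mod 611).
Squaring chain: 307; never reaches −1, so base 8 is a Miller–Rabin witness that 611 is composite.

307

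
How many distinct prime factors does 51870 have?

51870 = 2 · 25935
25935 = 3 · 8645
8645 = 5 · 1729
1729 = 7 · 247
247 = 13 · 19
51870 = 2 · 3 · 5 · 7 · 13 · 19, which has 6 distinct prime factors.

6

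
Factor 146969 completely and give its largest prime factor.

146969 = 47 · 3127
3127 = 53 · 59
59 is prime.
So 146969 = 47 · 53 · 59; the largest prime factor is 59.

59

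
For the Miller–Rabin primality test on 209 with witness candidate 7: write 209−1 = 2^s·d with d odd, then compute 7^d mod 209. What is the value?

209 − 1 = 208 = 2^4 · 13, so d = 13.
7^1 ≡ 7 (mod 209)
7^2 ≡ 7^2 = 49 ≡ 49 (mod 209)
7^4 ≡ 49^2 = 2401 ≡ 102 (mod 209)
7^8 ≡ 102^2 = 10404 ≡ 163 (mod 209)
13 = 8 + 4 + 1 in binary powers of 2.
So 7^13 ≡ 163 · 102 · 7 ≡ 178 (mod 209).
Squaring chain: 178 → 125 → 159 → 201; never reaches −1, so base 7 is a Miller–Rabin witness that 209 is composite.

178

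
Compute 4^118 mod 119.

4^1 ≡ 4 (mod 119)
4^2 ≡ 4^2 = 16 ≡ 16 (mod 119)
4^4 ≡ 16^2 = 256 ≡ 18 (mod 119)
4^8 ≡ 18^2 = 324 ≡ 86 (mod 119)
4^16 ≡ 86^2 = 7396 ≡ 18 (mod 119)
4^32 ≡ 18^2 = 324 ≡ 86 (mod 119)
4^64 ≡ 86^2 = 7396 ≡ 18 (mod 119)
118 = 64 + 32 + 16 + 4 + 2 in binary powers of 2.
So 4^118 ≡ 18 · 86 · 18 · 18 · 16 ≡ 67 (mod 119).
Since 67 ≠ 1, base 4 is a Fermat witness: 119 is composite.

67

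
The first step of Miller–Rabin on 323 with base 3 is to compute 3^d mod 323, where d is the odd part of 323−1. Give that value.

323 − 1 = 322 = 2^1 · 161, so d = 161.
3^1 ≡ 3 (mod 323)
3^2 ≡ 3^2 = 9 ≡ 9 (mod 323)
3^4 ≡ 9^2 = 81 ≡ 81 (mod 323)
3^8 ≡ 81^2 = 6561 ≡ 101 (mod 323)
3^16 ≡ 101^2 = 10201 ≡ 188 (mod 323)
3^32 ≡ 188^2 = 35344 ≡ 137 (mod 323)
3^64 ≡ 137^2 = 18769 ≡ 35 (mod 323)
3^128 ≡ 35^2 = 1225 ≡ 256 (mod 323)
161 = 128 + 32 + 1 in binary powers of 2.
So 3^161 ≡ 256 · 137 · 3 ≡ 241 (mod 323).
Squaring chain: 241; never reaches −1, so base 3 is a Miller–Rabin witness that 323 is composite.

241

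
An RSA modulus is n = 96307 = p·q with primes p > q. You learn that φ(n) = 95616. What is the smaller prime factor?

193

φ(n) = (p−1)(q−1) = n − (p+q) + 1, so p + q = 96307 − 95616 + 1 = 692.
p and q are the roots of t² − 692t + 96307 = 0.
Discriminant: 692² − 4·96307 = 478864 − 385228 = 93636; √93636 = 306.
q = (692 − 306)/2 = 193, p = (692 + 306)/2 = 499.
Check: 193 · 499 = 96307.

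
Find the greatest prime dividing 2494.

43

2494 = 2 · 1247
1247 = 29 · 43
43 is prime.
So 2494 = 2 · 29 · 43; the largest prime factor is 43.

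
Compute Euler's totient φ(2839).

Factor: 2839 = 17 · 167.
φ(2839) = (17−1) · (167−1) = 16 · 166 = 2656.

2656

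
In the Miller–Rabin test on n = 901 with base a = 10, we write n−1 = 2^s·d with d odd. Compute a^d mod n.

248

901 − 1 = 900 = 2^2 · 225, so d = 225.
10^1 ≡ 10 (mod 901)
10^2 ≡ 10^2 = 100 ≡ 100 (mod 901)
10^4 ≡ 100^2 = 10000 ≡ 89 (mod 901)
10^8 ≡ 89^2 = 7921 ≡ 713 (mod 901)
10^16 ≡ 713^2 = 508369 ≡ 205 (mod 901)
10^32 ≡ 205^2 = 42025 ≡ 579 (mod 901)
10^64 ≡ 579^2 = 335241 ≡ 69 (mod 901)
10^128 ≡ 69^2 = 4761 ≡ 256 (mod 901)
225 = 128 + 64 + 32 + 1 in binary powers of 2.
So 10^225 ≡ 256 · 69 · 579 · 10 ≡ 248 (mod 901).
Squaring chain: 248 → 236; never reaches −1, so base 10 is a Miller–Rabin witness that 901 is composite.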